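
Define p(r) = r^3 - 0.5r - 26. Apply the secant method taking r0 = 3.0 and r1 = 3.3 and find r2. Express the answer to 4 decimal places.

p(3.0) = -0.500000, p(3.3) = 8.287000
r2 = 3.300000 − 8.287000·(3.300000 − 3.000000) / (8.287000 − (-0.500000)) = 3.300000 − (2.486100)/(8.787000) = 3.017071

3.0171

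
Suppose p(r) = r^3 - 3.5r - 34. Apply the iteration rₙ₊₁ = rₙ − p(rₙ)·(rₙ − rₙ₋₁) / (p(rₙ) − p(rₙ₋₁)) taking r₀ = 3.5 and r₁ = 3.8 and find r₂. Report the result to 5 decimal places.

3.59249

p(3.5) = -3.3750000, p(3.8) = 7.5720000
r₂ = 3.8000000 − 7.5720000·(3.8000000 − 3.5000000) / (7.5720000 − (-3.3750000)) = 3.8000000 − (2.2716000)/(10.9470000) = 3.5924911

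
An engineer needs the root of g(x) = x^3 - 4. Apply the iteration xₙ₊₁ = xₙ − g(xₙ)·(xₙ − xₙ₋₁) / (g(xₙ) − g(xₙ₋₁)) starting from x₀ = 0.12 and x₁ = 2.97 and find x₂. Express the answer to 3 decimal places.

g(0.12) = -3.99827, g(2.97) = 22.19807
x₂ = 2.97000 − 22.19807·(2.97000 − 0.12000) / (22.19807 − (-3.99827)) = 2.97000 − (63.26451)/(26.19635) = 0.55499

0.555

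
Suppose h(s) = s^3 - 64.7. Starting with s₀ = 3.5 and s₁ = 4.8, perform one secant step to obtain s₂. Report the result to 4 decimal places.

h(3.5) = -21.825000, h(4.8) = 45.892000
s₂ = 4.800000 − 45.892000·(4.800000 − 3.500000) / (45.892000 − (-21.825000)) = 4.800000 − (59.659600)/(67.717000) = 3.918986

3.9190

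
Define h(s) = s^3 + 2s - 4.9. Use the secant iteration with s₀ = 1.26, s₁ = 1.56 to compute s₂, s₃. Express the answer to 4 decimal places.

1.3075, 1.3136

h(1.26) = -0.379624, h(1.56) = 2.016416
s₂ = 1.560000 − 2.016416·(1.560000 − 1.260000) / (2.016416 − (-0.379624)) = 1.560000 − (0.604925)/(2.396040) = 1.307531
h(1.307531) = -0.049531
s₃ = 1.307531 − (-0.049531)·(1.307531 − 1.560000) / (-0.049531 − 2.016416) = 1.307531 − (0.012505)/(-2.065947) = 1.313584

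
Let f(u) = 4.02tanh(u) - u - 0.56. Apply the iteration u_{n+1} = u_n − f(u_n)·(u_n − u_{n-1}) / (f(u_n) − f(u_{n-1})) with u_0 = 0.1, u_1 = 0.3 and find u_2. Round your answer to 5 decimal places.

f(0.1) = -0.2593347, f(0.3) = 0.3110767
u_2 = 0.3000000 − 0.3110767·(0.3000000 − 0.1000000) / (0.3110767 − (-0.2593347)) = 0.3000000 − (0.0622153)/(0.5704114) = 0.1909290

0.19093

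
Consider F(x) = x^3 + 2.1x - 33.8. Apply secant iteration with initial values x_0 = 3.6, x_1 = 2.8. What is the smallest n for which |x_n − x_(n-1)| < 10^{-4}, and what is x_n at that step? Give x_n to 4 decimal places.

n = 5, x_n = 3.0171

F(3.6) = 20.416000, F(2.8) = -5.968000
x_2 = 2.800000 − (-5.968000)·(-0.800000)/(-26.384000) = 2.980958;  |Δ| = 0.180958
F(2.980958) = -1.050861
x_3 = 2.980958 − (-1.050861)·(0.180958)/(4.917139) = 3.019631;  |Δ| = 0.038673
F(3.019631) = 0.074751
x_4 = 3.019631 − 0.074751·(0.038673)/(1.125612) = 3.017063;  |Δ| = 0.002568
F(3.017063) = -0.000836
x_5 = 3.017063 − (-0.000836)·(-0.002568)/(-0.075587) = 3.017092;  |Δ| = 0.000028
|x_5 − x_4| = 0.000028 < 10^{-4}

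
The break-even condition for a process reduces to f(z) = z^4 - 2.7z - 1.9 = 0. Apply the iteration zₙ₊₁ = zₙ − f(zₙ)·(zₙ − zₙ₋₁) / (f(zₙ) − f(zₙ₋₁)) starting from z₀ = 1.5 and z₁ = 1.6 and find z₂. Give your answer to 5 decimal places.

1.57268

f(1.5) = -0.8875000, f(1.6) = 0.3336000
z₂ = 1.6000000 − 0.3336000·(1.6000000 − 1.5000000) / (0.3336000 − (-0.8875000)) = 1.6000000 − (0.0333600)/(1.2211000) = 1.5726804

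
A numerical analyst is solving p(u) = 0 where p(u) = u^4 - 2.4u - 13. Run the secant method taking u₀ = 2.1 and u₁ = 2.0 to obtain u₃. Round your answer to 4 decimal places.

p(2.1) = 1.408100, p(2.0) = -1.800000
u₂ = 2.000000 − (-1.800000)·(2.000000 − 2.100000) / (-1.800000 − 1.408100) = 2.000000 − (0.180000)/(-3.208100) = 2.056108
p(2.056108) = -0.062226
u₃ = 2.056108 − (-0.062226)·(2.056108 − 2.000000) / (-0.062226 − (-1.800000)) = 2.056108 − (-0.003491)/(1.737774) = 2.058117

2.0581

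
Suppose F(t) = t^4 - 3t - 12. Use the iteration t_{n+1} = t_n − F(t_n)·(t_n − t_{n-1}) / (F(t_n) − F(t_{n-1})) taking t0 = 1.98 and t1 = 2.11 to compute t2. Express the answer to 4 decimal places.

2.0623

F(1.98) = -2.570464, F(2.11) = 1.491194
t2 = 2.110000 − 1.491194·(2.110000 − 1.980000) / (1.491194 − (-2.570464)) = 2.110000 − (0.193855)/(4.061658) = 2.062272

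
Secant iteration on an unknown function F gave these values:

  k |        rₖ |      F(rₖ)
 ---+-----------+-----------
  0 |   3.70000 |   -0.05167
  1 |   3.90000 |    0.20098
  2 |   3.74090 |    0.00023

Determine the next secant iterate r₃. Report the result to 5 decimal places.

r₃ = 3.74090 − 0.00023·(3.74090 − 3.90000) / (0.00023 − 0.20098)
   = 3.74090 − (-0.0000366)/(-0.2007500) = 3.7407177

3.74072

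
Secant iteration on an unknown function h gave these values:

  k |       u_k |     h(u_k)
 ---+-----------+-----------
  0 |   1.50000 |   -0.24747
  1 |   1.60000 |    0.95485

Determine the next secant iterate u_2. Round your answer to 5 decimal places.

u_2 = 1.60000 − 0.95485·(1.60000 − 1.50000) / (0.95485 − (-0.24747))
   = 1.60000 − (0.0954850)/(1.2023200) = 1.5205827

1.52058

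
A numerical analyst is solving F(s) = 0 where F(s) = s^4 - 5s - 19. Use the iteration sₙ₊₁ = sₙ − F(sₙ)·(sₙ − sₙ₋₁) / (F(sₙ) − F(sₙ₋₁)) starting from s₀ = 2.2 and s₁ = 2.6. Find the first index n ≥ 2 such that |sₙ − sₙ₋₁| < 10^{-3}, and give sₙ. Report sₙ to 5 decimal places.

F(2.2) = -6.5744000, F(2.6) = 13.6976000
s₂ = 2.6000000 − 13.6976000·(0.4000000)/(20.2720000) = 2.3297238;  |Δ| = 0.2702762
F(2.3297238) = -1.1896383
s₃ = 2.3297238 − (-1.1896383)·(-0.2702762)/(-14.8872383) = 2.3513215;  |Δ| = 0.0215978
F(2.3513215) = -0.1899416
s₄ = 2.3513215 − (-0.1899416)·(0.0215978)/(0.9996966) = 2.3554251;  |Δ| = 0.0041036
F(2.3554251) = 0.0034813
s₅ = 2.3554251 − 0.0034813·(0.0041036)/(0.1934229) = 2.3553512;  |Δ| = 0.0000739
|s₅ − s₄| = 0.0000739 < 10^{-3}

n = 5, sₙ = 2.35535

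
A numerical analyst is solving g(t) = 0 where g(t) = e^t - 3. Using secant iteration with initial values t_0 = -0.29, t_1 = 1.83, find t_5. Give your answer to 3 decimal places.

1.094

g(-0.29) = -2.25174, g(1.83) = 3.23389
t_2 = 1.83000 − 3.23389·(1.83000 − (-0.29000)) / (3.23389 − (-2.25174)) = 1.83000 − (6.85584)/(5.48562) = 0.58022
g(0.58022) = -1.21357
t_3 = 0.58022 − (-1.21357)·(0.58022 − 1.83000) / (-1.21357 − 3.23389) = 0.58022 − (1.51670)/(-4.44746) = 0.92124
g(0.92124) = -0.48759
t_4 = 0.92124 − (-0.48759)·(0.92124 − 0.58022) / (-0.48759 − (-1.21357)) = 0.92124 − (-0.16628)/(0.72599) = 1.15028
g(1.15028) = 0.15909
t_5 = 1.15028 − 0.15909·(1.15028 − 0.92124) / (0.15909 − (-0.48759)) = 1.15028 − (0.03644)/(0.64668) = 1.09394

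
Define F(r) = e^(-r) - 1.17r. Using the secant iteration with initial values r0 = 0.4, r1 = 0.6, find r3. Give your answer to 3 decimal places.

F(0.4) = 0.20232, F(0.6) = -0.15319
r2 = 0.60000 − (-0.15319)·(0.60000 − 0.40000) / (-0.15319 − 0.20232) = 0.60000 − (-0.03064)/(-0.35551) = 0.51382
F(0.51382) = -0.00296
r3 = 0.51382 − (-0.00296)·(0.51382 − 0.60000) / (-0.00296 − (-0.15319)) = 0.51382 − (0.00026)/(0.15022) = 0.51212

0.512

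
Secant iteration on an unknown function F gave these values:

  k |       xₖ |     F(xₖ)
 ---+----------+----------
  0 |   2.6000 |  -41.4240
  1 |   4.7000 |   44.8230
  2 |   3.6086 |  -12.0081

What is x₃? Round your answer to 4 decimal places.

3.8392

x₃ = 3.6086 − (-12.0081)·(3.6086 − 4.7000) / (-12.0081 − 44.8230)
   = 3.6086 − (13.105640)/(-56.831100) = 3.839207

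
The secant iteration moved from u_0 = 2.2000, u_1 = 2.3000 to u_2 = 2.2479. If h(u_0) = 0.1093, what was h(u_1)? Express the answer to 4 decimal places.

The secant line through (2.2000, 0.1093) and (2.3000, h(u_1)) crosses zero at u_2 = 2.2479.
So (2.2000, 0.1093), (2.3000, h(u_1)), (2.2479, 0) are collinear:
h(u_1) = 0.1093 · (2.3000 − 2.2479) / (2.2000 − 2.2479) = 0.1093 · (0.052100)/(-0.047900) = -0.118884

-0.1189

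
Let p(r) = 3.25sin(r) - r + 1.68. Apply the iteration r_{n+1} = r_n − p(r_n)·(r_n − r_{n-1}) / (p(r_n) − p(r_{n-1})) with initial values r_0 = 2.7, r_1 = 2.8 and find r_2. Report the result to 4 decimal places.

p(2.7) = 0.368985, p(2.8) = -0.031289
r_2 = 2.800000 − (-0.031289)·(2.800000 − 2.700000) / (-0.031289 − 0.368985) = 2.800000 − (-0.003129)/(-0.400273) = 2.792183

2.7922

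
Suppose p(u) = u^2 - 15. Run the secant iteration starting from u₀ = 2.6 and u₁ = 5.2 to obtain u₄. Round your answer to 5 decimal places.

3.87392

p(2.6) = -8.2400000, p(5.2) = 12.0400000
u₂ = 5.2000000 − 12.0400000·(5.2000000 − 2.6000000) / (12.0400000 − (-8.2400000)) = 5.2000000 − (31.3040000)/(20.2800000) = 3.6564103
p(3.6564103) = -1.6306640
u₃ = 3.6564103 − (-1.6306640)·(3.6564103 − 5.2000000) / (-1.6306640 − 12.0400000) = 3.6564103 − (2.5170763)/(-13.6706640) = 3.8405327
p(3.8405327) = -0.2503085
u₄ = 3.8405327 − (-0.2503085)·(3.8405327 − 3.6564103) / (-0.2503085 − (-1.6306640)) = 3.8405327 − (-0.0460874)/(1.3803556) = 3.8739208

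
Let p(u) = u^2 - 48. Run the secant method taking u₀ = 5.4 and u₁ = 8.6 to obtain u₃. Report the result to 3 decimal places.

p(5.4) = -18.84000, p(8.6) = 25.96000
u₂ = 8.60000 − 25.96000·(8.60000 − 5.40000) / (25.96000 − (-18.84000)) = 8.60000 − (83.07200)/(44.80000) = 6.74571
p(6.74571) = -2.49534
u₃ = 6.74571 − (-2.49534)·(6.74571 − 8.60000) / (-2.49534 − 25.96000) = 6.74571 − (4.62707)/(-28.45534) = 6.90832

6.908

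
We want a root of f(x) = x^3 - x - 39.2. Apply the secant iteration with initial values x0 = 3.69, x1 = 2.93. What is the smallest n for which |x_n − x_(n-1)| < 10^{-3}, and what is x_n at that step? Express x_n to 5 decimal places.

n = 5, x_n = 3.49510

f(3.69) = 7.3534090, f(2.93) = -16.9762430
x2 = 2.9300000 − (-16.9762430)·(-0.7600000)/(-24.3296520) = 3.4602971;  |Δ| = 0.5302971
f(3.4602971) = -1.2278888
x3 = 3.4602971 − (-1.2278888)·(0.5302971)/(15.7483542) = 3.5016440;  |Δ| = 0.0413469
f(3.5016440) = 0.2338031
x4 = 3.5016440 − 0.2338031·(0.0413469)/(1.4616919) = 3.4950305;  |Δ| = 0.0066136
f(3.4950305) = -0.0024021
x5 = 3.4950305 − (-0.0024021)·(-0.0066136)/(-0.2362052) = 3.4950977;  |Δ| = 0.0000673
|x5 − x4| = 0.0000673 < 10^{-3}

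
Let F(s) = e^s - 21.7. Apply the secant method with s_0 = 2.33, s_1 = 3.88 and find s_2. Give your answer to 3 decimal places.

F(2.33) = -11.42206, F(3.88) = 26.72422
s_2 = 3.88000 − 26.72422·(3.88000 − 2.33000) / (26.72422 − (-11.42206)) = 3.88000 − (41.42253)/(38.14627) = 2.79411

2.794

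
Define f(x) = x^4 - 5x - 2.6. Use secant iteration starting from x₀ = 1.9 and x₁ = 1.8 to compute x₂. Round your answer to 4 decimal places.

f(1.9) = 0.932100, f(1.8) = -1.102400
x₂ = 1.800000 − (-1.102400)·(1.800000 − 1.900000) / (-1.102400 − 0.932100) = 1.800000 − (0.110240)/(-2.034500) = 1.854185

1.8542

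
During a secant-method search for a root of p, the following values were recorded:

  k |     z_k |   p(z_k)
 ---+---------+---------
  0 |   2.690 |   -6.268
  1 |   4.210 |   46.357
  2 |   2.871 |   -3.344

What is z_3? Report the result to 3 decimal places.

2.961

z_3 = 2.871 − (-3.344)·(2.871 − 4.210) / (-3.344 − 46.357)
   = 2.871 − (4.47762)/(-49.70100) = 2.96109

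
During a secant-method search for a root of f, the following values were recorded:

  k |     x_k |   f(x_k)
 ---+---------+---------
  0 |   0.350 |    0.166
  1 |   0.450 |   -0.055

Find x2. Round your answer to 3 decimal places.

x2 = 0.450 − (-0.055)·(0.450 − 0.350) / (-0.055 − 0.166)
   = 0.450 − (-0.00550)/(-0.22100) = 0.42511

0.425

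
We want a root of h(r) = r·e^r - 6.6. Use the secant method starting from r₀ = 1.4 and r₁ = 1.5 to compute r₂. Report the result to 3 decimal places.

h(1.4) = -0.92272, h(1.5) = 0.12253
r₂ = 1.50000 − 0.12253·(1.50000 − 1.40000) / (0.12253 − (-0.92272)) = 1.50000 − (0.01225)/(1.04525) = 1.48828

1.488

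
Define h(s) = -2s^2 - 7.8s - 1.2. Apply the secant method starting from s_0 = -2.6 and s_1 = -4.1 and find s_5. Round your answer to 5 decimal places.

-3.73955

h(-2.6) = 5.5600000, h(-4.1) = -2.8400000
s_2 = -4.1000000 − (-2.8400000)·(-4.1000000 − (-2.6000000)) / (-2.8400000 − 5.5600000) = -4.1000000 − (4.2600000)/(-8.4000000) = -3.5928571
h(-3.5928571) = 1.0070408
s_3 = -3.5928571 − 1.0070408·(-3.5928571 − (-4.1000000)) / (1.0070408 − (-2.8400000)) = -3.5928571 − (0.5107136)/(3.8470408) = -3.7256121
h(-3.7256121) = 0.0994037
s_4 = -3.7256121 − 0.0994037·(-3.7256121 − (-3.5928571)) / (0.0994037 − 1.0070408) = -3.7256121 − (-0.0131963)/(-0.9076371) = -3.7401513
h(-3.7401513) = -0.0042831
s_5 = -3.7401513 − (-0.0042831)·(-3.7401513 − (-3.7256121)) / (-0.0042831 − 0.0994037) = -3.7401513 − (0.0000623)/(-0.1036868) = -3.7395507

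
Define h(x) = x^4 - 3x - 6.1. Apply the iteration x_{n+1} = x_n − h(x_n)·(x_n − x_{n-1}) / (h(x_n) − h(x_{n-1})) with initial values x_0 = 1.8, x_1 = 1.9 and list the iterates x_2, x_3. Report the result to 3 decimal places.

h(1.8) = -1.00240, h(1.9) = 1.23210
x_2 = 1.90000 − 1.23210·(1.90000 − 1.80000) / (1.23210 − (-1.00240)) = 1.90000 − (0.12321)/(2.23450) = 1.84486
h(1.84486) = -0.05071
x_3 = 1.84486 − (-0.05071)·(1.84486 − 1.90000) / (-0.05071 − 1.23210) = 1.84486 − (0.00280)/(-1.28281) = 1.84704

1.845, 1.847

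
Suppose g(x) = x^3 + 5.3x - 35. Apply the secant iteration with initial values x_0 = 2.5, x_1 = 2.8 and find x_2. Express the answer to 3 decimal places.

g(2.5) = -6.12500, g(2.8) = 1.79200
x_2 = 2.80000 − 1.79200·(2.80000 − 2.50000) / (1.79200 − (-6.12500)) = 2.80000 − (0.53760)/(7.91700) = 2.73210

2.732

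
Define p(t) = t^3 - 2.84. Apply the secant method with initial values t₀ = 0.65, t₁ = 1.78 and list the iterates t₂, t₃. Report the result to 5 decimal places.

p(0.65) = -2.5653750, p(1.78) = 2.7997520
t₂ = 1.7800000 − 2.7997520·(1.7800000 − 0.6500000) / (2.7997520 − (-2.5653750)) = 1.7800000 − (3.1637198)/(5.3651270) = 1.1903178
p(1.1903178) = -1.1534904
t₃ = 1.1903178 − (-1.1534904)·(1.1903178 − 1.7800000) / (-1.1534904 − 2.7997520) = 1.1903178 − (0.6801927)/(-3.9532424) = 1.3623773

1.19032, 1.36238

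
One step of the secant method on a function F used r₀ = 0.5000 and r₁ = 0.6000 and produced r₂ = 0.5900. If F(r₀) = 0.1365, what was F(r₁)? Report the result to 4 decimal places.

The secant line through (0.5000, 0.1365) and (0.6000, F(r₁)) crosses zero at r₂ = 0.5900.
So (0.5000, 0.1365), (0.6000, F(r₁)), (0.5900, 0) are collinear:
F(r₁) = 0.1365 · (0.6000 − 0.5900) / (0.5000 − 0.5900) = 0.1365 · (0.010000)/(-0.090000) = -0.015167

-0.0152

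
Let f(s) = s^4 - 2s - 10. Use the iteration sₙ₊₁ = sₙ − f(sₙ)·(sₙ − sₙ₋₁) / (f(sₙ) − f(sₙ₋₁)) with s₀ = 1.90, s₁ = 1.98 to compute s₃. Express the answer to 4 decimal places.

1.9294

f(1.90) = -0.767900, f(1.98) = 1.409536
s₂ = 1.980000 − 1.409536·(1.980000 − 1.900000) / (1.409536 − (-0.767900)) = 1.980000 − (0.112763)/(2.177436) = 1.928213
f(1.928213) = -0.032862
s₃ = 1.928213 − (-0.032862)·(1.928213 − 1.980000) / (-0.032862 − 1.409536) = 1.928213 − (0.001702)/(-1.442398) = 1.929393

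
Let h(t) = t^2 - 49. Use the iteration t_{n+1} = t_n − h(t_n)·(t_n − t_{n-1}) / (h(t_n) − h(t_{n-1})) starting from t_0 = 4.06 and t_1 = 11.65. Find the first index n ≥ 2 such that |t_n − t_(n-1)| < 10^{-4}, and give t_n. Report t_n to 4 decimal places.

n = 7, t_n = 7.0000

h(4.06) = -32.516400, h(11.65) = 86.722500
t_2 = 11.650000 − 86.722500·(7.590000)/(119.238900) = 6.129790;  |Δ| = 5.520210
h(6.129790) = -11.425675
t_3 = 6.129790 − (-11.425675)·(-5.520210)/(-98.148175) = 6.772411;  |Δ| = 0.642621
h(6.772411) = -3.134443
t_4 = 6.772411 − (-3.134443)·(0.642621)/(8.291232) = 7.015350;  |Δ| = 0.242939
h(7.015350) = 0.215137
t_5 = 7.015350 − 0.215137·(0.242939)/(3.349580) = 6.999747;  |Δ| = 0.015603
h(6.999747) = -0.003547
t_6 = 6.999747 − (-0.003547)·(-0.015603)/(-0.218684) = 7.000000;  |Δ| = 0.000253
h(7.000000) = -0.000004
t_7 = 7.000000 − (-0.000004)·(0.000253)/(0.003543) = 7.000000;  |Δ| = 0.000000
|t_7 − t_6| = 0.000000 < 10^{-4}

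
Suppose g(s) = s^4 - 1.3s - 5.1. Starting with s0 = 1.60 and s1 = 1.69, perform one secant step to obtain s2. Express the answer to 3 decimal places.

g(1.60) = -0.62640, g(1.69) = 0.86031
s2 = 1.69000 − 0.86031·(1.69000 − 1.60000) / (0.86031 − (-0.62640)) = 1.69000 − (0.07743)/(1.48671) = 1.63792

1.638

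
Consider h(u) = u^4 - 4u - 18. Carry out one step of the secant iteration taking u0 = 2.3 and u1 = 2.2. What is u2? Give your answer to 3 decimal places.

h(2.3) = 0.78410, h(2.2) = -3.37440
u2 = 2.20000 − (-3.37440)·(2.20000 − 2.30000) / (-3.37440 − 0.78410) = 2.20000 − (0.33744)/(-4.15850) = 2.28114

2.281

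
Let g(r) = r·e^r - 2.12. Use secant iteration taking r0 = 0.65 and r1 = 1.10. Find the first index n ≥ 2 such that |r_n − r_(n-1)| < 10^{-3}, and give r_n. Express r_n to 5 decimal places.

g(0.65) = -0.8748985, g(1.10) = 1.1845826
r2 = 1.1000000 − 1.1845826·(0.4500000)/(2.0594811) = 0.8411668;  |Δ| = 0.2588332
g(0.8411668) = -0.1692744
r3 = 0.8411668 − (-0.1692744)·(-0.2588332)/(-1.3538571) = 0.8735290;  |Δ| = 0.0323622
g(0.8735290) = -0.0275931
r4 = 0.8735290 − (-0.0275931)·(0.0323622)/(0.1416813) = 0.8798317;  |Δ| = 0.0063027
g(0.8798317) = 0.0008290
r5 = 0.8798317 − 0.0008290·(0.0063027)/(0.0284221) = 0.8796479;  |Δ| = 0.0001838
|r5 − r4| = 0.0001838 < 10^{-3}

n = 5, r_n = 0.87965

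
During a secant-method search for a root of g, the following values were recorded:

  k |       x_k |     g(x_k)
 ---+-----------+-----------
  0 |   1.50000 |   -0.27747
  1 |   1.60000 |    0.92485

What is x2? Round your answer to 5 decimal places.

x2 = 1.60000 − 0.92485·(1.60000 − 1.50000) / (0.92485 − (-0.27747))
   = 1.60000 − (0.0924850)/(1.2023200) = 1.5230779

1.52308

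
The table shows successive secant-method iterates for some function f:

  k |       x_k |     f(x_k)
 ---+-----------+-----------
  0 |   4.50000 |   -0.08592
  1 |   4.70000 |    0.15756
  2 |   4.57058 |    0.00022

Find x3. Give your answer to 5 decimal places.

x3 = 4.57058 − 0.00022·(4.57058 − 4.70000) / (0.00022 − 0.15756)
   = 4.57058 − (-0.0000285)/(-0.1573400) = 4.5703990

4.57040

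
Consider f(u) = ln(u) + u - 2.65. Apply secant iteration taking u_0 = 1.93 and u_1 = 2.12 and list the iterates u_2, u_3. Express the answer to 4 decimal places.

1.9718, 1.9713

f(1.93) = -0.062480, f(2.12) = 0.221416
u_2 = 2.120000 − 0.221416·(2.120000 − 1.930000) / (0.221416 − (-0.062480)) = 2.120000 − (0.042069)/(0.283896) = 1.971815
f(1.971815) = 0.000770
u_3 = 1.971815 − 0.000770·(1.971815 − 2.120000) / (0.000770 − 0.221416) = 1.971815 − (-0.000114)/(-0.220646) = 1.971298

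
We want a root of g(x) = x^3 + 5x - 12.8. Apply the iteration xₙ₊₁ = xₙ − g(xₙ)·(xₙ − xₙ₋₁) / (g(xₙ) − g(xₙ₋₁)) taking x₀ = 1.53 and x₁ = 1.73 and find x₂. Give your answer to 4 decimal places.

g(1.53) = -1.568423, g(1.73) = 1.027717
x₂ = 1.730000 − 1.027717·(1.730000 − 1.530000) / (1.027717 − (-1.568423)) = 1.730000 − (0.205543)/(2.596140) = 1.650827

1.6508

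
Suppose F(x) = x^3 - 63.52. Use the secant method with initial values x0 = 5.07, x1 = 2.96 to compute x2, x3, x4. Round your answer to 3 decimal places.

F(5.07) = 66.80384, F(2.96) = -37.58566
x2 = 2.96000 − (-37.58566)·(2.96000 − 5.07000) / (-37.58566 − 66.80384) = 2.96000 − (79.30575)/(-104.38951) = 3.71971
F(3.71971) = -12.05319
x3 = 3.71971 − (-12.05319)·(3.71971 − 2.96000) / (-12.05319 − (-37.58566)) = 3.71971 − (-9.15693)/(25.53247) = 4.07835
F(4.07835) = 4.31487
x4 = 4.07835 − 4.31487·(4.07835 − 3.71971) / (4.31487 − (-12.05319)) = 4.07835 − (1.54748)/(16.36806) = 3.98381

3.720, 4.078, 3.984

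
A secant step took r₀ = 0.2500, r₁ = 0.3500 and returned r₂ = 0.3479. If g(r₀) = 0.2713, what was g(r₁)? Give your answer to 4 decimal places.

The secant line through (0.2500, 0.2713) and (0.3500, g(r₁)) crosses zero at r₂ = 0.3479.
So (0.2500, 0.2713), (0.3500, g(r₁)), (0.3479, 0) are collinear:
g(r₁) = 0.2713 · (0.3500 − 0.3479) / (0.2500 − 0.3479) = 0.2713 · (0.002100)/(-0.097900) = -0.005820

-0.0058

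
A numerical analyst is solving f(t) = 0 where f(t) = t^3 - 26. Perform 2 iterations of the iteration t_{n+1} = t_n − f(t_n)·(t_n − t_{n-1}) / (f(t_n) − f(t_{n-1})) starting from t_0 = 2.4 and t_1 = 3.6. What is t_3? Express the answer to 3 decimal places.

f(2.4) = -12.17600, f(3.6) = 20.65600
t_2 = 3.60000 − 20.65600·(3.60000 − 2.40000) / (20.65600 − (-12.17600)) = 3.60000 − (24.78720)/(32.83200) = 2.84503
f(2.84503) = -2.97179
t_3 = 2.84503 − (-2.97179)·(2.84503 − 3.60000) / (-2.97179 − 20.65600) = 2.84503 − (2.24361)/(-23.62779) = 2.93999

2.940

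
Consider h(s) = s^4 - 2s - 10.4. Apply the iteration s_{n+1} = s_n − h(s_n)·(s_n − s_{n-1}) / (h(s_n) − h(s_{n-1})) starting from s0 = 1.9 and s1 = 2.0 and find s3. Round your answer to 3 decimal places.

1.944

h(1.9) = -1.16790, h(2.0) = 1.60000
s2 = 2.00000 − 1.60000·(2.00000 − 1.90000) / (1.60000 − (-1.16790)) = 2.00000 − (0.16000)/(2.76790) = 1.94219
h(1.94219) = -0.05551
s3 = 1.94219 − (-0.05551)·(1.94219 − 2.00000) / (-0.05551 − 1.60000) = 1.94219 − (0.00321)/(-1.65551) = 1.94413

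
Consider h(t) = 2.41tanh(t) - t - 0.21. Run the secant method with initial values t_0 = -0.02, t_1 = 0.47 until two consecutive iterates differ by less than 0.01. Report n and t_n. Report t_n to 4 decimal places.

h(-0.02) = -0.238194, h(0.47) = 0.376060
t_2 = 0.470000 − 0.376060·(0.490000)/(0.614254) = 0.170011;  |Δ| = 0.299989
h(0.170011) = 0.025813
t_3 = 0.170011 − 0.025813·(-0.299989)/(-0.350248) = 0.147902;  |Δ| = 0.022109
h(0.147902) = -0.004035
t_4 = 0.147902 − (-0.004035)·(-0.022109)/(-0.029847) = 0.150891;  |Δ| = 0.002989
|t_4 − t_3| = 0.002989 < 0.01

n = 4, t_n = 0.1509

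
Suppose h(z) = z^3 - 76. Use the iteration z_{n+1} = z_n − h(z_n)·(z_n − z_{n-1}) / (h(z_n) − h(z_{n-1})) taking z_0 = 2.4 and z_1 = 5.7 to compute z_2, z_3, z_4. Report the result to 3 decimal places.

h(2.4) = -62.17600, h(5.7) = 109.19300
z_2 = 5.70000 − 109.19300·(5.70000 − 2.40000) / (109.19300 − (-62.17600)) = 5.70000 − (360.33690)/(171.36900) = 3.59730
h(3.59730) = -29.44874
z_3 = 3.59730 − (-29.44874)·(3.59730 − 5.70000) / (-29.44874 − 109.19300) = 3.59730 − (61.92174)/(-138.64174) = 4.04394
h(4.04394) = -9.86785
z_4 = 4.04394 − (-9.86785)·(4.04394 − 3.59730) / (-9.86785 − (-29.44874)) = 4.04394 − (-4.40729)/(19.58089) = 4.26902

3.597, 4.044, 4.269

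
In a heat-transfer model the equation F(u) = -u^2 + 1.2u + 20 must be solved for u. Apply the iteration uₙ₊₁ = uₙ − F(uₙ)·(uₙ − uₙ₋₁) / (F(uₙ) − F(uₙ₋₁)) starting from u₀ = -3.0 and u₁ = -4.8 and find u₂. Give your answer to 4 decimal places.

-3.8222

F(-3.0) = 7.400000, F(-4.8) = -8.800000
u₂ = -4.800000 − (-8.800000)·(-4.800000 − (-3.000000)) / (-8.800000 − 7.400000) = -4.800000 − (15.840000)/(-16.200000) = -3.822222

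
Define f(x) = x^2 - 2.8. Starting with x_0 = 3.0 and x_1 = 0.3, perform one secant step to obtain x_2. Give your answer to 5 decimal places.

1.12121

f(3.0) = 6.2000000, f(0.3) = -2.7100000
x_2 = 0.3000000 − (-2.7100000)·(0.3000000 − 3.0000000) / (-2.7100000 − 6.2000000) = 0.3000000 − (7.3170000)/(-8.9100000) = 1.1212121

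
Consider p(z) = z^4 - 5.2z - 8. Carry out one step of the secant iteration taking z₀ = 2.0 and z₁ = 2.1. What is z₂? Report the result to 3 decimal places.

2.082

p(2.0) = -2.40000, p(2.1) = 0.52810
z₂ = 2.10000 − 0.52810·(2.10000 − 2.00000) / (0.52810 − (-2.40000)) = 2.10000 − (0.05281)/(2.92810) = 2.08196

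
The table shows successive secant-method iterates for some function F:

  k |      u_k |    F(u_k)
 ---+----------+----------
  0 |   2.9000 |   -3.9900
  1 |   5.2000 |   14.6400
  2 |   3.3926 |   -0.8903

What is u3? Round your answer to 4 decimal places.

3.4962

u3 = 3.3926 − (-0.8903)·(3.3926 − 5.2000) / (-0.8903 − 14.6400)
   = 3.3926 − (1.609128)/(-15.530300) = 3.496212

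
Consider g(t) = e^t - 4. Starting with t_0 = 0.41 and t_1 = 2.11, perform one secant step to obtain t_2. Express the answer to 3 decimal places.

g(0.41) = -2.49318, g(2.11) = 4.24824
t_2 = 2.11000 − 4.24824·(2.11000 − 0.41000) / (4.24824 − (-2.49318)) = 2.11000 − (7.22201)/(6.74142) = 1.03871

1.039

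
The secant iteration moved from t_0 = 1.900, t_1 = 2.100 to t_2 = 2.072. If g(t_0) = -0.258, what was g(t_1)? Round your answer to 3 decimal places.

0.042

The secant line through (1.900, -0.258) and (2.100, g(t_1)) crosses zero at t_2 = 2.072.
So (1.900, -0.258), (2.100, g(t_1)), (2.072, 0) are collinear:
g(t_1) = -0.258 · (2.100 − 2.072) / (1.900 − 2.072) = -0.258 · (0.02800)/(-0.17200) = 0.04200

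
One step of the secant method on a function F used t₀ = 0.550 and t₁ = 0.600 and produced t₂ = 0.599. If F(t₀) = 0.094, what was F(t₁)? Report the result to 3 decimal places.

-0.002

The secant line through (0.550, 0.094) and (0.600, F(t₁)) crosses zero at t₂ = 0.599.
So (0.550, 0.094), (0.600, F(t₁)), (0.599, 0) are collinear:
F(t₁) = 0.094 · (0.600 − 0.599) / (0.550 − 0.599) = 0.094 · (0.00100)/(-0.04900) = -0.00192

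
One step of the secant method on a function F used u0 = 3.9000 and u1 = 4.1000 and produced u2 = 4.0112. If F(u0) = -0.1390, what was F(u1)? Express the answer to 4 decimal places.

The secant line through (3.9000, -0.1390) and (4.1000, F(u1)) crosses zero at u2 = 4.0112.
So (3.9000, -0.1390), (4.1000, F(u1)), (4.0112, 0) are collinear:
F(u1) = -0.1390 · (4.1000 − 4.0112) / (3.9000 − 4.0112) = -0.1390 · (0.088800)/(-0.111200) = 0.111000

0.1110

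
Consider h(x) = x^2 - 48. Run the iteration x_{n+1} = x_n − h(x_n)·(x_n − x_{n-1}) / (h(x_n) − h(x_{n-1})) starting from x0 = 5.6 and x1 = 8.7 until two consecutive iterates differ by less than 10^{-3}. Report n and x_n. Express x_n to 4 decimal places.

n = 5, x_n = 6.9282

h(5.6) = -16.640000, h(8.7) = 27.690000
x2 = 8.700000 − 27.690000·(3.100000)/(44.330000) = 6.763636;  |Δ| = 1.936364
h(6.763636) = -2.253223
x3 = 6.763636 − (-2.253223)·(-1.936364)/(-29.943223) = 6.909347;  |Δ| = 0.145711
h(6.909347) = -0.260918
x4 = 6.909347 − (-0.260918)·(0.145711)/(1.992305) = 6.928430;  |Δ| = 0.019083
h(6.928430) = 0.003145
x5 = 6.928430 − 0.003145·(0.019083)/(0.264063) = 6.928203;  |Δ| = 0.000227
|x5 − x4| = 0.000227 < 10^{-3}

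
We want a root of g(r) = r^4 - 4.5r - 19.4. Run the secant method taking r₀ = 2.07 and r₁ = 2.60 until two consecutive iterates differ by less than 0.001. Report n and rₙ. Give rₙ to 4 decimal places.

g(2.07) = -10.354632, g(2.60) = 14.597600
r₂ = 2.600000 − 14.597600·(0.530000)/(24.952232) = 2.289938;  |Δ| = 0.310062
g(2.289938) = -2.207095
r₃ = 2.289938 − (-2.207095)·(-0.310062)/(-16.804695) = 2.330661;  |Δ| = 0.040723
g(2.330661) = -0.381546
r₄ = 2.330661 − (-0.381546)·(0.040723)/(1.825549) = 2.339173;  |Δ| = 0.008511
g(2.339173) = 0.013532
r₅ = 2.339173 − 0.013532·(0.008511)/(0.395078) = 2.338881;  |Δ| = 0.000292
|r₅ − r₄| = 0.000292 < 0.001

n = 5, rₙ = 2.3389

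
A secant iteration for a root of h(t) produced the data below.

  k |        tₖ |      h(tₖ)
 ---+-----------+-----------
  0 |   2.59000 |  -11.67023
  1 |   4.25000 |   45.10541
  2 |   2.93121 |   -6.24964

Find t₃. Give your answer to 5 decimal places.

3.09170

t₃ = 2.93121 − (-6.24964)·(2.93121 − 4.25000) / (-6.24964 − 45.10541)
   = 2.93121 − (8.2419627)/(-51.3550500) = 3.0916998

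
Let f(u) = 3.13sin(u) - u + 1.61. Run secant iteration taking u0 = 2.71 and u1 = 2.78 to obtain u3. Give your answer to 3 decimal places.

f(2.71) = 0.20934, f(2.78) = -0.06272
u2 = 2.78000 − (-0.06272)·(2.78000 − 2.71000) / (-0.06272 − 0.20934) = 2.78000 − (-0.00439)/(-0.27205) = 2.76386
f(2.76386) = 0.00052
u3 = 2.76386 − 0.00052·(2.76386 − 2.78000) / (0.00052 − (-0.06272)) = 2.76386 − (-0.00001)/(0.06324) = 2.76399

2.764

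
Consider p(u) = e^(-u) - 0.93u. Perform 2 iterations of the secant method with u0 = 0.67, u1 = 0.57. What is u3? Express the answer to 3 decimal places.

p(0.67) = -0.11139, p(0.57) = 0.03543
u2 = 0.57000 − 0.03543·(0.57000 − 0.67000) / (0.03543 − (-0.11139)) = 0.57000 − (-0.00354)/(0.14682) = 0.59413
p(0.59413) = -0.00050
u3 = 0.59413 − (-0.00050)·(0.59413 − 0.57000) / (-0.00050 − 0.03543) = 0.59413 − (-0.00001)/(-0.03592) = 0.59380

0.594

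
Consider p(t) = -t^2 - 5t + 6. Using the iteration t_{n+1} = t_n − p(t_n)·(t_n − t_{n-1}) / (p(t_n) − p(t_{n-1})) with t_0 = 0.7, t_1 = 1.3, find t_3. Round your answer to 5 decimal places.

p(0.7) = 2.0100000, p(1.3) = -2.1900000
t_2 = 1.3000000 − (-2.1900000)·(1.3000000 − 0.7000000) / (-2.1900000 − 2.0100000) = 1.3000000 − (-1.3140000)/(-4.2000000) = 0.9871429
p(0.9871429) = 0.0898347
t_3 = 0.9871429 − 0.0898347·(0.9871429 − 1.3000000) / (0.0898347 − (-2.1900000)) = 0.9871429 − (-0.0281054)/(2.2798347) = 0.9994707

0.99947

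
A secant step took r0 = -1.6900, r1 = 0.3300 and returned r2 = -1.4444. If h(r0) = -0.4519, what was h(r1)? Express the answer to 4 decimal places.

3.2649

The secant line through (-1.6900, -0.4519) and (0.3300, h(r1)) crosses zero at r2 = -1.4444.
So (-1.6900, -0.4519), (0.3300, h(r1)), (-1.4444, 0) are collinear:
h(r1) = -0.4519 · (0.3300 − (-1.4444)) / (-1.6900 − (-1.4444)) = -0.4519 · (1.774400)/(-0.245600) = 3.264867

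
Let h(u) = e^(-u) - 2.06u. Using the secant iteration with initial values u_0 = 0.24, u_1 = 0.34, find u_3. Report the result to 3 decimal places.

0.344

h(0.24) = 0.29223, h(0.34) = 0.01137
u_2 = 0.34000 − 0.01137·(0.34000 − 0.24000) / (0.01137 − 0.29223) = 0.34000 − (0.00114)/(-0.28086) = 0.34405
h(0.34405) = 0.00015
u_3 = 0.34405 − 0.00015·(0.34405 − 0.34000) / (0.00015 − 0.01137) = 0.34405 − (0.00000)/(-0.01122) = 0.34410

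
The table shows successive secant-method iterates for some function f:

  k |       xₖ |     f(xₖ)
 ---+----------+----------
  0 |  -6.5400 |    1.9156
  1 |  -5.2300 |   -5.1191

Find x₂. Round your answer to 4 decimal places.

-6.1833

x₂ = -5.2300 − (-5.1191)·(-5.2300 − (-6.5400)) / (-5.1191 − 1.9156)
   = -5.2300 − (-6.706021)/(-7.034700) = -6.183277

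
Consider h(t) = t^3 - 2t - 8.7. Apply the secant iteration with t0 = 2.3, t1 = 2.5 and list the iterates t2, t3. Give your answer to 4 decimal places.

h(2.3) = -1.133000, h(2.5) = 1.925000
t2 = 2.500000 − 1.925000·(2.500000 − 2.300000) / (1.925000 − (-1.133000)) = 2.500000 − (0.385000)/(3.058000) = 2.374101
h(2.374101) = -0.066929
t3 = 2.374101 − (-0.066929)·(2.374101 − 2.500000) / (-0.066929 − 1.925000) = 2.374101 − (0.008426)/(-1.991929) = 2.378331

2.3741, 2.3783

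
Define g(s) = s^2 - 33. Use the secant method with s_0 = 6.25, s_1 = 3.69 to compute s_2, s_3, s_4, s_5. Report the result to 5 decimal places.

5.64009, 5.76757, 5.74435, 5.74456

g(6.25) = 6.0625000, g(3.69) = -19.3839000
s_2 = 3.6900000 − (-19.3839000)·(3.6900000 − 6.2500000) / (-19.3839000 − 6.0625000) = 3.6900000 − (49.6227840)/(-25.4464000) = 5.6400905
g(5.6400905) = -1.1893787
s_3 = 5.6400905 − (-1.1893787)·(5.6400905 − 3.6900000) / (-1.1893787 − (-19.3839000)) = 5.6400905 − (-2.3193961)/(18.1945213) = 5.7675683
g(5.7675683) = 0.2648437
s_4 = 5.7675683 − 0.2648437·(5.7675683 − 5.6400905) / (0.2648437 − (-1.1893787)) = 5.7675683 − (0.0337617)/(1.4542223) = 5.7443520
g(5.7443520) = -0.0024206
s_5 = 5.7443520 − (-0.0024206)·(5.7443520 − 5.7675683) / (-0.0024206 − 0.2648437) = 5.7443520 − (0.0000562)/(-0.2672642) = 5.7445622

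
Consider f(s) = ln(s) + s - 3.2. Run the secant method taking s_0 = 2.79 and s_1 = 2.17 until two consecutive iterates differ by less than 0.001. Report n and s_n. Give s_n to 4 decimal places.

f(2.79) = 0.616042, f(2.17) = -0.255273
s_2 = 2.170000 − (-0.255273)·(-0.620000)/(-0.871314) = 2.351644;  |Δ| = 0.181644
f(2.351644) = 0.006759
s_3 = 2.351644 − 0.006759·(0.181644)/(0.262032) = 2.346959;  |Δ| = 0.004685
f(2.346959) = 0.000079
s_4 = 2.346959 − 0.000079·(-0.004685)/(-0.006680) = 2.346903;  |Δ| = 0.000056
|s_4 − s_3| = 0.000056 < 0.001

n = 4, s_n = 2.3469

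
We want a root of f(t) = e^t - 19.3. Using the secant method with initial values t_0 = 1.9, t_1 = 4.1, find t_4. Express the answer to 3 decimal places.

3.043

f(1.9) = -12.61411, f(4.1) = 41.04029
t_2 = 4.10000 − 41.04029·(4.10000 − 1.90000) / (41.04029 − (-12.61411)) = 4.10000 − (90.28863)/(53.65439) = 2.41722
f(2.41722) = -8.08538
t_3 = 2.41722 − (-8.08538)·(2.41722 − 4.10000) / (-8.08538 − 41.04029) = 2.41722 − (13.60593)/(-49.12567) = 2.69418
f(2.69418) = -4.50662
t_4 = 2.69418 − (-4.50662)·(2.69418 − 2.41722) / (-4.50662 − (-8.08538)) = 2.69418 − (-1.24816)/(3.57876) = 3.04295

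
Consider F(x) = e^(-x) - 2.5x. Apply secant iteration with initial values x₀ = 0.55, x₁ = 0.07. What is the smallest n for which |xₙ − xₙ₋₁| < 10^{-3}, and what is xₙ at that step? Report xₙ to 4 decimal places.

n = 4, xₙ = 0.2972

F(0.55) = -0.798050, F(0.07) = 0.757394
x₂ = 0.070000 − 0.757394·(-0.480000)/(1.555444) = 0.303727;  |Δ| = 0.233727
F(0.303727) = -0.021255
x₃ = 0.303727 − (-0.021255)·(0.233727)/(-0.778649) = 0.297347;  |Δ| = 0.006380
F(0.297347) = -0.000581
x₄ = 0.297347 − (-0.000581)·(-0.006380)/(0.020674) = 0.297168;  |Δ| = 0.000179
|x₄ − x₃| = 0.000179 < 10^{-3}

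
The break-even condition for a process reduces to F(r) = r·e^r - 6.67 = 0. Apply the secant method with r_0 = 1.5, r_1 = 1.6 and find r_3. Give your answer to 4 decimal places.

1.4953

F(1.5) = 0.052534, F(1.6) = 1.254852
r_2 = 1.600000 − 1.254852·(1.600000 − 1.500000) / (1.254852 − 0.052534) = 1.600000 − (0.125485)/(1.202318) = 1.495631
F(1.495631) = 0.003728
r_3 = 1.495631 − 0.003728·(1.495631 − 1.600000) / (0.003728 − 1.254852) = 1.495631 − (-0.000389)/(-1.251124) = 1.495320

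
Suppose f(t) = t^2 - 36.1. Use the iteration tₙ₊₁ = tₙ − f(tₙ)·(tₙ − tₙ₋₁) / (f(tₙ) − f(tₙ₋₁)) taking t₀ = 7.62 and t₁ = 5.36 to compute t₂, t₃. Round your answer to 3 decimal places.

5.928, 6.013

f(7.62) = 21.96440, f(5.36) = -7.37040
t₂ = 5.36000 − (-7.37040)·(5.36000 − 7.62000) / (-7.37040 − 21.96440) = 5.36000 − (16.65710)/(-29.33480) = 5.92783
f(5.92783) = -0.96086
t₃ = 5.92783 − (-0.96086)·(5.92783 − 5.36000) / (-0.96086 − (-7.37040)) = 5.92783 − (-0.54560)/(6.40954) = 6.01295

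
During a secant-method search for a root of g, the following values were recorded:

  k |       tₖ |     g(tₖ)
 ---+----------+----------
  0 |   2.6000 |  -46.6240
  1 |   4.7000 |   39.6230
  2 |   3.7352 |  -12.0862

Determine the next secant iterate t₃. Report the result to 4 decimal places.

3.9607

t₃ = 3.7352 − (-12.0862)·(3.7352 − 4.7000) / (-12.0862 − 39.6230)
   = 3.7352 − (11.660766)/(-51.709200) = 3.960707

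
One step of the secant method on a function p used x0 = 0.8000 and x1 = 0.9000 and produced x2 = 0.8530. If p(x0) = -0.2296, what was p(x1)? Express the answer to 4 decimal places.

0.2036

The secant line through (0.8000, -0.2296) and (0.9000, p(x1)) crosses zero at x2 = 0.8530.
So (0.8000, -0.2296), (0.9000, p(x1)), (0.8530, 0) are collinear:
p(x1) = -0.2296 · (0.9000 − 0.8530) / (0.8000 − 0.8530) = -0.2296 · (0.047000)/(-0.053000) = 0.203608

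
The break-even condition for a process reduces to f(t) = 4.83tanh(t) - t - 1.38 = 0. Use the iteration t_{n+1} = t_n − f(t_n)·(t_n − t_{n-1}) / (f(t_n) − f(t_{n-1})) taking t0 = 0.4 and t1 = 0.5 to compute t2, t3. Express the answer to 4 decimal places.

0.3814, 0.3826

f(0.4) = 0.055153, f(0.5) = 0.352026
t2 = 0.500000 − 0.352026·(0.500000 − 0.400000) / (0.352026 − 0.055153) = 0.500000 − (0.035203)/(0.296872) = 0.381422
f(0.381422) = -0.003584
t3 = 0.381422 − (-0.003584)·(0.381422 − 0.500000) / (-0.003584 − 0.352026) = 0.381422 − (0.000425)/(-0.355610) = 0.382617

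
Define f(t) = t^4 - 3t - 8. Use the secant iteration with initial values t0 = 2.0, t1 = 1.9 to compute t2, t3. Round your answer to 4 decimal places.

f(2.0) = 2.000000, f(1.9) = -0.667900
t2 = 1.900000 − (-0.667900)·(1.900000 − 2.000000) / (-0.667900 − 2.000000) = 1.900000 − (0.066790)/(-2.667900) = 1.925035
f(1.925035) = -0.042458
t3 = 1.925035 − (-0.042458)·(1.925035 − 1.900000) / (-0.042458 − (-0.667900)) = 1.925035 − (-0.001063)/(0.625442) = 1.926734

1.9250, 1.9267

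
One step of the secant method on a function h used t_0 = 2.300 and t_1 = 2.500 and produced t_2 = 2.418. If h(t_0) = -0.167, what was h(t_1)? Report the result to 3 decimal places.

0.116

The secant line through (2.300, -0.167) and (2.500, h(t_1)) crosses zero at t_2 = 2.418.
So (2.300, -0.167), (2.500, h(t_1)), (2.418, 0) are collinear:
h(t_1) = -0.167 · (2.500 − 2.418) / (2.300 − 2.418) = -0.167 · (0.08200)/(-0.11800) = 0.11605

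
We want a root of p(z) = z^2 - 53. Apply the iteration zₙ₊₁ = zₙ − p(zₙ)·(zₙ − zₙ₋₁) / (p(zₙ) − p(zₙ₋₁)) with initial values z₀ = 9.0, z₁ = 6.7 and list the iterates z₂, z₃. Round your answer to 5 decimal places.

7.21656, 7.28276

p(9.0) = 28.0000000, p(6.7) = -8.1100000
z₂ = 6.7000000 − (-8.1100000)·(6.7000000 − 9.0000000) / (-8.1100000 − 28.0000000) = 6.7000000 − (18.6530000)/(-36.1100000) = 7.2165605
p(7.2165605) = -0.9212544
z₃ = 7.2165605 − (-0.9212544)·(7.2165605 − 6.7000000) / (-0.9212544 − (-8.1100000)) = 7.2165605 − (-0.4758836)/(7.1887456) = 7.2827589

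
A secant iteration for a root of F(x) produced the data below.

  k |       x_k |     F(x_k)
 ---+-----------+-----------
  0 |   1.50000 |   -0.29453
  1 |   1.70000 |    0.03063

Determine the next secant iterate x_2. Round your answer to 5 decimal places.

1.68116

x_2 = 1.70000 − 0.03063·(1.70000 − 1.50000) / (0.03063 − (-0.29453))
   = 1.70000 − (0.0061260)/(0.3251600) = 1.6811600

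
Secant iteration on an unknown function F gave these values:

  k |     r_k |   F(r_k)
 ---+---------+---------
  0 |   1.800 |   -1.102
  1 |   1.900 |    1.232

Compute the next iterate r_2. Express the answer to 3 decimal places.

1.847

r_2 = 1.900 − 1.232·(1.900 − 1.800) / (1.232 − (-1.102))
   = 1.900 − (0.12320)/(2.33400) = 1.84722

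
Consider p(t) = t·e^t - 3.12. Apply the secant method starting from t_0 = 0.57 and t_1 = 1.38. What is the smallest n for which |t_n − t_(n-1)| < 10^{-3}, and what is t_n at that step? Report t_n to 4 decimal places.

p(0.57) = -2.112088, p(1.38) = 2.365364
t_2 = 1.380000 − 2.365364·(0.810000)/(4.477452) = 0.952090;  |Δ| = 0.427910
p(0.952090) = -0.653019
t_3 = 0.952090 − (-0.653019)·(-0.427910)/(-3.018384) = 1.044667;  |Δ| = 0.092577
p(1.044667) = -0.150582
t_4 = 1.044667 − (-0.150582)·(0.092577)/(0.502438) = 1.072413;  |Δ| = 0.027746
p(1.072413) = 0.014044
t_5 = 1.072413 − 0.014044·(0.027746)/(0.164626) = 1.070046;  |Δ| = 0.002367
p(1.070046) = -0.000266
t_6 = 1.070046 − (-0.000266)·(-0.002367)/(-0.014311) = 1.070090;  |Δ| = 0.000044
|t_6 − t_5| = 0.000044 < 10^{-3}

n = 6, t_n = 1.0701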